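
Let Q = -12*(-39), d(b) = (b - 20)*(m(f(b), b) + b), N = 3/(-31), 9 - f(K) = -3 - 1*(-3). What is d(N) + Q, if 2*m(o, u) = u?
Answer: 905103/1922 ≈ 470.92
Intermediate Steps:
f(K) = 9 (f(K) = 9 - (-3 - 1*(-3)) = 9 - (-3 + 3) = 9 - 1*0 = 9 + 0 = 9)
m(o, u) = u/2
N = -3/31 (N = 3*(-1/31) = -3/31 ≈ -0.096774)
d(b) = 3*b*(-20 + b)/2 (d(b) = (b - 20)*(b/2 + b) = (-20 + b)*(3*b/2) = 3*b*(-20 + b)/2)
Q = 468
d(N) + Q = (3/2)*(-3/31)*(-20 - 3/31) + 468 = (3/2)*(-3/31)*(-623/31) + 468 = 5607/1922 + 468 = 905103/1922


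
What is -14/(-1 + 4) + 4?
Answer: -⅔ ≈ -0.66667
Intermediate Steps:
-14/(-1 + 4) + 4 = -14/3 + 4 = -⅔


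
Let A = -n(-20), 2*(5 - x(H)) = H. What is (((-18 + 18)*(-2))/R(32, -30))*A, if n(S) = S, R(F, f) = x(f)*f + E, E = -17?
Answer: 0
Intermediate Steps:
x(H) = 5 - H/2
R(F, f) = -17 + f*(5 - f/2) (R(F, f) = (5 - f/2)*f - 17 = f*(5 - f/2) - 17 = -17 + f*(5 - f/2))
A = 20 (A = -1*(-20) = 20)
(((-18 + 18)*(-2))/R(32, -30))*A = (((-18 + 18)*(-2))/(-17 - 1/2*(-30)*(-10 - 30)))*20 = ((0*(-2))/(-17 - 1/2*(-30)*(-40)))*20 = (0/(-17 - 600))*20 = (0/(-617))*20 = (0*(-1/617))*20 = 0*20 = 0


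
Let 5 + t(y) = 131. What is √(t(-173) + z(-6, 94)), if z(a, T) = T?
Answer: 2*√55 ≈ 14.832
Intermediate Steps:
t(y) = 126 (t(y) = -5 + 131 = 126)
√(t(-173) + z(-6, 94)) = √(126 + 94) = √220 = 2*√55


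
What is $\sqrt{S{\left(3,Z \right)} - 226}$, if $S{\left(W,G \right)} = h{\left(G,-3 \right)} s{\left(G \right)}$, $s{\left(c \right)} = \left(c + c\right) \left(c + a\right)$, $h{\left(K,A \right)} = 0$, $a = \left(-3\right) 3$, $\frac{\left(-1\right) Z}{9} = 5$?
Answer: $i \sqrt{226} \approx 15.033 i$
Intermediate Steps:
$Z = -45$ ($Z = \left(-9\right) 5 = -45$)
$a = -9$
$s{\left(c \right)} = 2 c \left(-9 + c\right)$ ($s{\left(c \right)} = \left(c + c\right) \left(c - 9\right) = 2 c \left(-9 + c\right)$)
$S{\left(W,G \right)} = 0$ ($S{\left(W,G \right)} = 0 \cdot 2 G \left(-9 + G\right) = 0$)
$\sqrt{S{\left(3,Z \right)} - 226} = \sqrt{0 - 226} = \sqrt{-226} = i \sqrt{226}$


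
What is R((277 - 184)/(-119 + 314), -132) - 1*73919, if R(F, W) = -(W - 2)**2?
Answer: -91875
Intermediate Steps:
R(F, W) = -(-2 + W)**2
R((277 - 184)/(-119 + 314), -132) - 1*73919 = -(-2 - 132)**2 - 1*73919 = -1*(-134)**2 - 73919 = -1*17956 - 73919 = -17956 - 73919 = -91875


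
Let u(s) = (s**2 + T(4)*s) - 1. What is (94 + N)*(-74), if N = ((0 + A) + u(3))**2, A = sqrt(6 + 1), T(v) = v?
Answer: -37074 - 2960*sqrt(7) ≈ -44905.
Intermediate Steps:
A = sqrt(7) ≈ 2.6458
u(s) = -1 + s**2 + 4*s (u(s) = (s**2 + 4*s) - 1 = -1 + s**2 + 4*s)
N = (20 + sqrt(7))**2 (N = ((0 + sqrt(7)) + (-1 + 3**2 + 4*3))**2 = (sqrt(7) + (-1 + 9 + 12))**2 = (sqrt(7) + 20)**2 = (20 + sqrt(7))**2 ≈ 512.83)
(94 + N)*(-74) = (94 + (20 + sqrt(7))**2)*(-74) = -6956 - 74*(20 + sqrt(7))**2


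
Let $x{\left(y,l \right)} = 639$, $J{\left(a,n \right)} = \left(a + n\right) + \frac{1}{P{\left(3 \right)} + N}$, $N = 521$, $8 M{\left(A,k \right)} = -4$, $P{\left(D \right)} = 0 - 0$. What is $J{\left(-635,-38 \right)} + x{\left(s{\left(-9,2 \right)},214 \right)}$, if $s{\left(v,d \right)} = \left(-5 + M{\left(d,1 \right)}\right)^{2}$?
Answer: $- \frac{17713}{521} \approx -33.998$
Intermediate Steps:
$P{\left(D \right)} = 0$ ($P{\left(D \right)} = 0 + 0 = 0$)
$M{\left(A,k \right)} = - \frac{1}{2}$ ($M{\left(A,k \right)} = \frac{1}{8} \left(-4\right) = - \frac{1}{2}$)
$s{\left(v,d \right)} = \frac{121}{4}$ ($s{\left(v,d \right)} = \left(-5 - \frac{1}{2}\right)^{2} = \left(- \frac{11}{2}\right)^{2} = \frac{121}{4}$)
$J{\left(a,n \right)} = \frac{1}{521} + a + n$ ($J{\left(a,n \right)} = \left(a + n\right) + \frac{1}{0 + 521} = \left(a + n\right) + \frac{1}{521} = \frac{1}{521} + a + n$)
$J{\left(-635,-38 \right)} + x{\left(s{\left(-9,2 \right)},214 \right)} = \left(\frac{1}{521} - 635 - 38\right) + 639 = - \frac{350632}{521} + 639 = - \frac{17713}{521}$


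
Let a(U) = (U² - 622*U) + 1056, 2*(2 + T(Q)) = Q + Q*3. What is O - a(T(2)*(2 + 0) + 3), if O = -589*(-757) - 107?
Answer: 449015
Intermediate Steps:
T(Q) = -2 + 2*Q (T(Q) = -2 + (Q + Q*3)/2 = -2 + (Q + 3*Q)/2 = -2 + (4*Q)/2 = -2 + 2*Q)
O = 445766 (O = 445873 - 107 = 445766)
a(U) = 1056 + U² - 622*U
O - a(T(2)*(2 + 0) + 3) = 445766 - (1056 + ((-2 + 2*2)*(2 + 0) + 3)² - 622*((-2 + 2*2)*(2 + 0) + 3)) = 445766 - (1056 + ((-2 + 4)*2 + 3)² - 622*((-2 + 4)*2 + 3)) = 445766 - (1056 + (2*2 + 3)² - 622*(2*2 + 3)) = 445766 - (1056 + (4 + 3)² - 622*(4 + 3)) = 445766 - (1056 + 7² - 622*7) = 445766 - (1056 + 49 - 4354) = 445766 - 1*(-3249) = 445766 + 3249 = 449015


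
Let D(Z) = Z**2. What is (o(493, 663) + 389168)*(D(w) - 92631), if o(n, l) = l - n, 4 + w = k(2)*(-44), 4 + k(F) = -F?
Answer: -9745519478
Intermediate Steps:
k(F) = -4 - F
w = 260 (w = -4 + (-4 - 1*2)*(-44) = -4 + (-4 - 2)*(-44) = -4 - 6*(-44) = -4 + 264 = 260)
(o(493, 663) + 389168)*(D(w) - 92631) = ((663 - 1*493) + 389168)*(260**2 - 92631) = ((663 - 493) + 389168)*(67600 - 92631) = (170 + 389168)*(-25031) = 389338*(-25031) = -9745519478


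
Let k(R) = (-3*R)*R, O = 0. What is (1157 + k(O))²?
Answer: 1338649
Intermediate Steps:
k(R) = -3*R²
(1157 + k(O))² = (1157 - 3*0²)² = (1157 - 3*0)² = (1157 + 0)² = 1157² = 1338649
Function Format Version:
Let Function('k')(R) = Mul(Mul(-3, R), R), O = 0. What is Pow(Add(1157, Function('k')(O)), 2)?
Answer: 1338649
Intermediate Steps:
Function('k')(R) = Mul(-3, Pow(R, 2))
Pow(Add(1157, Function('k')(O)), 2) = Pow(Add(1157, Mul(-3, Pow(0, 2))), 2) = Pow(Add(1157, Mul(-3, 0)), 2) = Pow(Add(1157, 0), 2) = Pow(1157, 2) = 1338649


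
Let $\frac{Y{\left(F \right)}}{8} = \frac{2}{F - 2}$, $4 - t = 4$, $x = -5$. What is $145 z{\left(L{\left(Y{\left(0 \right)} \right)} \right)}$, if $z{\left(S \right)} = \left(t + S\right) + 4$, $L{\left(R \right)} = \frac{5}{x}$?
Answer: $435$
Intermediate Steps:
$t = 0$ ($t = 4 - 4 = 0$)
$Y{\left(F \right)} = \frac{16}{-2 + F}$ ($Y{\left(F \right)} = 8 \frac{2}{F - 2} = 8 \frac{2}{-2 + F} = \frac{16}{-2 + F}$)
$L{\left(R \right)} = -1$ ($L{\left(R \right)} = \frac{5}{-5} = 5 \left(- \frac{1}{5}\right) = -1$)
$z{\left(S \right)} = 4 + S$ ($z{\left(S \right)} = \left(0 + S\right) + 4 = S + 4 = 4 + S$)
$145 z{\left(L{\left(Y{\left(0 \right)} \right)} \right)} = 145 \left(4 - 1\right) = 145 \cdot 3 = 435$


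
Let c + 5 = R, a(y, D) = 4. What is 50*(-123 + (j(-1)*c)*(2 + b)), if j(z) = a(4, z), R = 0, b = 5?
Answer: -13150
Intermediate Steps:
j(z) = 4
c = -5 (c = -5 + 0 = -5)
50*(-123 + (j(-1)*c)*(2 + b)) = 50*(-123 + (4*(-5))*(2 + 5)) = 50*(-123 - 20*7) = 50*(-123 - 140) = 50*(-263) = -13150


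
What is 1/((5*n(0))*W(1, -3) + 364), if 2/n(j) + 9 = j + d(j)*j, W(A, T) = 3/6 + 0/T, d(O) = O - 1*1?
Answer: 9/3271 ≈ 0.0027515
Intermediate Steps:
d(O) = -1 + O (d(O) = O - 1 = -1 + O)
W(A, T) = 1/2 (W(A, T) = 3*(1/6) + 0 = 1/2 + 0 = 1/2)
n(j) = 2/(-9 + j + j*(-1 + j)) (n(j) = 2/(-9 + (j + (-1 + j)*j)) = 2/(-9 + (j + j*(-1 + j))) = 2/(-9 + j + j*(-1 + j)))
1/((5*n(0))*W(1, -3) + 364) = 1/((5*(2/(-9 + 0**2)))*(1/2) + 364) = 1/((5*(2/(-9 + 0)))*(1/2) + 364) = 1/((5*(2/(-9)))*(1/2) + 364) = 1/((5*(2*(-1/9)))*(1/2) + 364) = 1/((5*(-2/9))*(1/2) + 364) = 1/(-10/9*1/2 + 364) = 1/(-5/9 + 364) = 1/(3271/9) = 9/3271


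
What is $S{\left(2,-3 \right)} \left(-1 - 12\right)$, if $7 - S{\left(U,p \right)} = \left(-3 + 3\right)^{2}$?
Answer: $-91$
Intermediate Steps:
$S{\left(U,p \right)} = 7$ ($S{\left(U,p \right)} = 7 - \left(-3 + 3\right)^{2} = 7 - 0^{2} = 7 - 0 = 7 + 0 = 7$)
$S{\left(2,-3 \right)} \left(-1 - 12\right) = 7 \left(-1 - 12\right) = 7 \left(-13\right) = -91$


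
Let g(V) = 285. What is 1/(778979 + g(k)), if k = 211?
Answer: 1/779264 ≈ 1.2833e-6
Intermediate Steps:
1/(778979 + g(k)) = 1/(778979 + 285) = 1/779264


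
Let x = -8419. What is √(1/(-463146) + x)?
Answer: 5*I*√72236440241862/463146 ≈ 91.755*I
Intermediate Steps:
√(1/(-463146) + x) = √(1/(-463146) - 8419) = √(-1/463146 - 8419) = √(-3899226175/463146) = 5*I*√72236440241862/463146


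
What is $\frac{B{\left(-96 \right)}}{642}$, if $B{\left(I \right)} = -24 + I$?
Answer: $- \frac{20}{107} \approx -0.18692$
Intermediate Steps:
$\frac{B{\left(-96 \right)}}{642} = \frac{-24 - 96}{642} = \left(-120\right) \frac{1}{642} = - \frac{20}{107}$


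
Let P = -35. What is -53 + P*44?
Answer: -1593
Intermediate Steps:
-53 + P*44 = -53 - 35*44 = -53 - 1540 = -1593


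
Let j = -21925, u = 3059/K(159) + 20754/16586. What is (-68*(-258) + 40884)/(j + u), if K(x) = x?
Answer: -77042401236/28883001745 ≈ -2.6674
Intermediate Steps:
u = 27018230/1318587 (u = 3059/159 + 20754/16586 = 3059*(1/159) + 20754*(1/16586) = 3059/159 + 10377/8293 = 27018230/1318587 ≈ 20.490)
(-68*(-258) + 40884)/(j + u) = (-68*(-258) + 40884)/(-21925 + 27018230/1318587) = (17544 + 40884)/(-28883001745/1318587) = 58428*(-1318587/28883001745) = -77042401236/28883001745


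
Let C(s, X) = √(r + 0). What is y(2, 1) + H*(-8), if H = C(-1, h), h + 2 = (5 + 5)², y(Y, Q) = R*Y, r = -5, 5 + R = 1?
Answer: -8 - 8*I*√5 ≈ -8.0 - 17.889*I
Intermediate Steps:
R = -4 (R = -5 + 1 = -4)
y(Y, Q) = -4*Y
h = 98 (h = -2 + (5 + 5)² = -2 + 10² = -2 + 100 = 98)
C(s, X) = I*√5 (C(s, X) = √(-5 + 0) = √(-5) = I*√5)
H = I*√5 ≈ 2.2361*I
y(2, 1) + H*(-8) = -4*2 + (I*√5)*(-8) = -8 - 8*I*√5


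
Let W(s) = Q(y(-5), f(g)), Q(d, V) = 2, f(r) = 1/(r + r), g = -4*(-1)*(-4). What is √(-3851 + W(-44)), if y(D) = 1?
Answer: I*√3849 ≈ 62.04*I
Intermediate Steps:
g = -16 (g = 4*(-4) = -16)
f(r) = 1/(2*r)
W(s) = 2
√(-3851 + W(-44)) = √(-3851 + 2) = √(-3849) = I*√3849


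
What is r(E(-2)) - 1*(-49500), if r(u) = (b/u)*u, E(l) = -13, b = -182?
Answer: 49318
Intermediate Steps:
r(u) = -182 (r(u) = (-182/u)*u = -182)
r(E(-2)) - 1*(-49500) = -182 - 1*(-49500) = -182 + 49500 = 49318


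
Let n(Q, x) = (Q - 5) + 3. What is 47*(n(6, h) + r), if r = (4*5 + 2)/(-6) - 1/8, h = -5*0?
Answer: 235/24 ≈ 9.7917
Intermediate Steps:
h = 0
r = -91/24 (r = (20 + 2)*(-1/6) - 1*1/8 = 22*(-1/6) - 1/8 = -11/3 - 1/8 = -91/24 ≈ -3.7917)
n(Q, x) = -2 + Q (n(Q, x) = (-5 + Q) + 3 = -2 + Q)
47*(n(6, h) + r) = 47*((-2 + 6) - 91/24) = 47*(4 - 91/24) = 47*(5/24) = 235/24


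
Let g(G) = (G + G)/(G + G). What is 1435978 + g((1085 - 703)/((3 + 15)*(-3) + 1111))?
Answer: 1435979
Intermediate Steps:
g(G) = 1 (g(G) = (2*G)/((2*G)) = (2*G)*(1/(2*G)) = 1)
1435978 + g((1085 - 703)/((3 + 15)*(-3) + 1111)) = 1435978 + 1 = 1435979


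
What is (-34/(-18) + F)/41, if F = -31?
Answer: -262/369 ≈ -0.71003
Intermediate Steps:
(-34/(-18) + F)/41 = (-34/(-18) - 31)/41 = (-34*(-1/18) - 31)*(1/41) = (17/9 - 31)*(1/41) = -262/9*1/41 = -262/369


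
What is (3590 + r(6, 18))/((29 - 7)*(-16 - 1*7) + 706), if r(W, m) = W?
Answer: 899/50 ≈ 17.980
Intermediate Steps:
(3590 + r(6, 18))/((29 - 7)*(-16 - 1*7) + 706) = (3590 + 6)/((29 - 7)*(-16 - 1*7) + 706) = 3596/(22*(-16 - 7) + 706) = 3596/(22*(-23) + 706) = 3596/(-506 + 706) = 3596/200 = 3596*(1/200) = 899/50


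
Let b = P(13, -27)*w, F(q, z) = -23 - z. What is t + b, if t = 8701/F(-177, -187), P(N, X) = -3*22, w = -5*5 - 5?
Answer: 333421/164 ≈ 2033.1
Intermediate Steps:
w = -30 (w = -25 - 5 = -30)
P(N, X) = -66
b = 1980 (b = -66*(-30) = 1980)
t = 8701/164 (t = 8701/(-23 - 1*(-187)) = 8701/(-23 + 187) = 8701/164 ≈ 53.055)
t + b = 8701/164 + 1980 = 333421/164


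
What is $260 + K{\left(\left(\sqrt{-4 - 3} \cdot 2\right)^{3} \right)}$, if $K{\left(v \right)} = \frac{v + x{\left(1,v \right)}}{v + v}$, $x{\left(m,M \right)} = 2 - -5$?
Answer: $\frac{521}{2} + \frac{i \sqrt{7}}{112} \approx 260.5 + 0.023623 i$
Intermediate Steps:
$x{\left(m,M \right)} = 7$ ($x{\left(m,M \right)} = 2 + 5 = 7$)
$K{\left(v \right)} = \frac{7 + v}{2 v}$ ($K{\left(v \right)} = \frac{v + 7}{v + v} = \frac{7 + v}{2 v}$)
$260 + K{\left(\left(\sqrt{-4 - 3} \cdot 2\right)^{3} \right)} = 260 + \frac{7 + \left(\sqrt{-4 - 3} \cdot 2\right)^{3}}{2 \left(\sqrt{-4 - 3} \cdot 2\right)^{3}} = 260 + \frac{7 + \left(\sqrt{-7} \cdot 2\right)^{3}}{2 \left(\sqrt{-7} \cdot 2\right)^{3}} = 260 + \frac{7 + \left(i \sqrt{7} \cdot 2\right)^{3}}{2 \left(i \sqrt{7} \cdot 2\right)^{3}} = 260 + \frac{7 + \left(2 i \sqrt{7}\right)^{3}}{2 \left(2 i \sqrt{7}\right)^{3}} = 260 + \frac{7 - 56 i \sqrt{7}}{2 \left(- 56 i \sqrt{7}\right)} = 260 + \frac{\frac{i \sqrt{7}}{392} \left(7 - 56 i \sqrt{7}\right)}{2} = 260 + \frac{i \sqrt{7} \left(7 - 56 i \sqrt{7}\right)}{784}$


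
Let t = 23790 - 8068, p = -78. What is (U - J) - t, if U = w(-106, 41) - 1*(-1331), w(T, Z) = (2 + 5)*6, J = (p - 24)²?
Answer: -24753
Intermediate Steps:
J = 10404 (J = (-78 - 24)² = (-102)² = 10404)
w(T, Z) = 42 (w(T, Z) = 7*6 = 42)
U = 1373 (U = 42 - 1*(-1331) = 42 + 1331 = 1373)
t = 15722
(U - J) - t = (1373 - 1*10404) - 1*15722 = (1373 - 10404) - 15722 = -9031 - 15722 = -24753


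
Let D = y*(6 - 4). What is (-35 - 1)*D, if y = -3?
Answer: 216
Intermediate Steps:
D = -6 (D = -3*(6 - 4) = -3*2 = -6)
(-35 - 1)*D = (-35 - 1)*(-6) = -36*(-6) = 216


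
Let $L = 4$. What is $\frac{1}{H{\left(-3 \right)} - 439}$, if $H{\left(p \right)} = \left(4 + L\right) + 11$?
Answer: $- \frac{1}{420} \approx -0.002381$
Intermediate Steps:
$H{\left(p \right)} = 19$ ($H{\left(p \right)} = \left(4 + 4\right) + 11 = 8 + 11 = 19$)
$\frac{1}{H{\left(-3 \right)} - 439} = \frac{1}{19 - 439} = \frac{1}{-420} = - \frac{1}{420}$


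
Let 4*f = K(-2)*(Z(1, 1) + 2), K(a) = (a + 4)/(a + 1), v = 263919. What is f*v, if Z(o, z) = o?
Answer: -791757/2 ≈ -3.9588e+5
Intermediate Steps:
K(a) = (4 + a)/(1 + a)
f = -3/2 (f = (((4 - 2)/(1 - 2))*(1 + 2))/4 = ((2/(-1))*3)/4 = (-1*2*3)/4 = (-2*3)/4 = (¼)*(-6) = -3/2 ≈ -1.5000)
f*v = -3/2*263919 = -791757/2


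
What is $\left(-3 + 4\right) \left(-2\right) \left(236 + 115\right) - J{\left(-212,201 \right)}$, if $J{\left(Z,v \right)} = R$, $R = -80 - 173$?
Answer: $-449$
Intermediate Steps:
$R = -253$
$J{\left(Z,v \right)} = -253$
$\left(-3 + 4\right) \left(-2\right) \left(236 + 115\right) - J{\left(-212,201 \right)} = \left(-3 + 4\right) \left(-2\right) \left(236 + 115\right) - -253 = 1 \left(-2\right) 351 + 253 = \left(-2\right) 351 + 253 = -702 + 253 = -449$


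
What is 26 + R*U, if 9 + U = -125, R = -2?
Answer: 294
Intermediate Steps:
U = -134 (U = -9 - 125 = -134)
26 + R*U = 26 - 2*(-134) = 26 + 268 = 294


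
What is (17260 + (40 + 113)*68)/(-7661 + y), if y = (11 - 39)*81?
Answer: -27664/9929 ≈ -2.7862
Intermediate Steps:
y = -2268 (y = -28*81 = -2268)
(17260 + (40 + 113)*68)/(-7661 + y) = (17260 + (40 + 113)*68)/(-7661 - 2268) = (17260 + 153*68)/(-9929) = (17260 + 10404)*(-1/9929) = 27664*(-1/9929) = -27664/9929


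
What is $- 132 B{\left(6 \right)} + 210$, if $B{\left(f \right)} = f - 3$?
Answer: $-186$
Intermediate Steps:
$B{\left(f \right)} = -3 + f$ ($B{\left(f \right)} = f - 3 = -3 + f$)
$- 132 B{\left(6 \right)} + 210 = - 132 \left(-3 + 6\right) + 210 = \left(-132\right) 3 + 210 = -396 + 210 = -186$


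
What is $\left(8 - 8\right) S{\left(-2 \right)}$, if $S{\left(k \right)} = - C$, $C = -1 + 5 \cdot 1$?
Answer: $0$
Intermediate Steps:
$C = 4$ ($C = -1 + 5 = 4$)
$S{\left(k \right)} = -4$ ($S{\left(k \right)} = \left(-1\right) 4 = -4$)
$\left(8 - 8\right) S{\left(-2 \right)} = \left(8 - 8\right) \left(-4\right) = 0 \left(-4\right) = 0$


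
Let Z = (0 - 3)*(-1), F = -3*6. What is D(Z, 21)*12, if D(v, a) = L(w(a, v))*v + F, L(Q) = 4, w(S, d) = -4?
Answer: -72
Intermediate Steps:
F = -18
Z = 3 (Z = -3*(-1) = 3)
D(v, a) = -18 + 4*v (D(v, a) = 4*v - 18 = -18 + 4*v)
D(Z, 21)*12 = (-18 + 4*3)*12 = (-18 + 12)*12 = -6*12 = -72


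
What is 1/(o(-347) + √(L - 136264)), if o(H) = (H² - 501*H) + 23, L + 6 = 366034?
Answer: 98093/28866633359 - 2*√57441/86599900077 ≈ 3.3926e-6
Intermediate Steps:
L = 366028 (L = -6 + 366034 = 366028)
o(H) = 23 + H² - 501*H
1/(o(-347) + √(L - 136264)) = 1/((23 + (-347)² - 501*(-347)) + √(366028 - 136264)) = 1/((23 + 120409 + 173847) + √229764) = 1/(294279 + 2*√57441)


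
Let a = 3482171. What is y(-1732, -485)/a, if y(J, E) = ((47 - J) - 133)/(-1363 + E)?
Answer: -823/3217526004 ≈ -2.5579e-7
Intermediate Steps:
y(J, E) = (-86 - J)/(-1363 + E)
y(-1732, -485)/a = ((-86 - 1*(-1732))/(-1363 - 485))/3482171 = ((-86 + 1732)/(-1848))*(1/3482171) = -1/1848*1646*(1/3482171) = -823/924*1/3482171 = -823/3217526004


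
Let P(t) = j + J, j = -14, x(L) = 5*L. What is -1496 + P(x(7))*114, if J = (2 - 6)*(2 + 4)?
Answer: -5828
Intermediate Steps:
J = -24 (J = -4*6 = -24)
P(t) = -38 (P(t) = -14 - 24 = -38)
-1496 + P(x(7))*114 = -1496 - 38*114 = -1496 - 4332 = -5828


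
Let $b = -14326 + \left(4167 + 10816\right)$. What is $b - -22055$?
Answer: $22712$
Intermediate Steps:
$b = 657$ ($b = -14326 + 14983 = 657$)
$b - -22055 = 657 - -22055 = 657 + 22055 = 22712$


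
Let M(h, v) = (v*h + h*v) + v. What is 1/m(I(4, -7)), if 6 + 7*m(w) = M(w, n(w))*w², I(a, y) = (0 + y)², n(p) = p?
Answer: 7/11647245 ≈ 6.0100e-7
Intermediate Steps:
I(a, y) = y²
M(h, v) = v + 2*h*v (M(h, v) = (h*v + h*v) + v = 2*h*v + v = v + 2*h*v)
m(w) = -6/7 + w³*(1 + 2*w)/7 (m(w) = -6/7 + ((w*(1 + 2*w))*w²)/7 = -6/7 + (w³*(1 + 2*w))/7 = -6/7 + w³*(1 + 2*w)/7)
1/m(I(4, -7)) = 1/(-6/7 + ((-7)²)³*(1 + 2*(-7)²)/7) = 1/(-6/7 + (⅐)*49³*(1 + 2*49)) = 1/(-6/7 + (⅐)*117649*(1 + 98)) = 1/(-6/7 + (⅐)*117649*99) = 1/(-6/7 + 1663893) = 1/(11647245/7) = 7/11647245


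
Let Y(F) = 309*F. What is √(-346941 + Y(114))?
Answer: 3*I*√34635 ≈ 558.31*I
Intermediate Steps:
√(-346941 + Y(114)) = √(-346941 + 309*114) = √(-346941 + 35226) = √(-311715) = 3*I*√34635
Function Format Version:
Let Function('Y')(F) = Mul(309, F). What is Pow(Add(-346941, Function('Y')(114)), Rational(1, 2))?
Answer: Mul(3, I, Pow(34635, Rational(1, 2))) ≈ Mul(558.31, I)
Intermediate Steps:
Pow(Add(-346941, Function('Y')(114)), Rational(1, 2)) = Pow(Add(-346941, Mul(309, 114)), Rational(1, 2)) = Pow(Add(-346941, 35226), Rational(1, 2)) = Pow(-311715, Rational(1, 2)) = Mul(3, I, Pow(34635, Rational(1, 2)))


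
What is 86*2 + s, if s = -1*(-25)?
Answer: 197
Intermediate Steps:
s = 25
86*2 + s = 86*2 + 25 = 172 + 25 = 197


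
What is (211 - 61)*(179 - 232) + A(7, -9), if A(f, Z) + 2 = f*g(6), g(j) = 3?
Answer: -7931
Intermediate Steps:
A(f, Z) = -2 + 3*f (A(f, Z) = -2 + f*3 = -2 + 3*f)
(211 - 61)*(179 - 232) + A(7, -9) = (211 - 61)*(179 - 232) + (-2 + 3*7) = 150*(-53) + (-2 + 21) = -7950 + 19 = -7931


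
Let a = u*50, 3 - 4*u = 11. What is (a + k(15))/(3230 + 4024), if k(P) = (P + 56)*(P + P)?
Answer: 1015/3627 ≈ 0.27985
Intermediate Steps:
u = -2 (u = ¾ - ¼*11 = ¾ - 11/4 = -2)
k(P) = 2*P*(56 + P) (k(P) = (56 + P)*(2*P) = 2*P*(56 + P))
a = -100 (a = -2*50 = -100)
(a + k(15))/(3230 + 4024) = (-100 + 2*15*(56 + 15))/(3230 + 4024) = (-100 + 2*15*71)/7254 = (-100 + 2130)*(1/7254) = 2030*(1/7254) = 1015/3627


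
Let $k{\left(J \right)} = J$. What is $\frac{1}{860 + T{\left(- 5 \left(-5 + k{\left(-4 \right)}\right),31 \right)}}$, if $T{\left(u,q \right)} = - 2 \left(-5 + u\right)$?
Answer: $\frac{1}{780} \approx 0.0012821$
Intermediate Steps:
$T{\left(u,q \right)} = 10 - 2 u$
$\frac{1}{860 + T{\left(- 5 \left(-5 + k{\left(-4 \right)}\right),31 \right)}} = \frac{1}{860 + \left(10 - 2 \left(- 5 \left(-5 - 4\right)\right)\right)} = \frac{1}{860 + \left(10 - 2 \left(\left(-5\right) \left(-9\right)\right)\right)} = \frac{1}{860 + \left(10 - 90\right)} = \frac{1}{860 - 80} = \frac{1}{780}$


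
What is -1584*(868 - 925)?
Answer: 90288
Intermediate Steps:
-1584*(868 - 925) = -1584*(-57) = 90288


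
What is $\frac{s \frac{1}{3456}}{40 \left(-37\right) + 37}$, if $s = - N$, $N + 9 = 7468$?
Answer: $\frac{7459}{4987008} \approx 0.0014957$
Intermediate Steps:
$N = 7459$ ($N = -9 + 7468 = 7459$)
$s = -7459$ ($s = \left(-1\right) 7459 = -7459$)
$\frac{s \frac{1}{3456}}{40 \left(-37\right) + 37} = \frac{\left(-7459\right) \frac{1}{3456}}{40 \left(-37\right) + 37} = \frac{\left(-7459\right) \frac{1}{3456}}{-1480 + 37} = - \frac{7459}{3456 \left(-1443\right)} = \left(- \frac{7459}{3456}\right) \left(- \frac{1}{1443}\right) = \frac{7459}{4987008}$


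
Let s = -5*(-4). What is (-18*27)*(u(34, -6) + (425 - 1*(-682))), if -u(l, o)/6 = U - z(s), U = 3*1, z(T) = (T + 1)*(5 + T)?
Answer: -2060154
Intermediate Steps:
s = 20
z(T) = (1 + T)*(5 + T)
U = 3
u(l, o) = 3132 (u(l, o) = -6*(3 - (5 + 20**2 + 6*20)) = -6*(3 - (5 + 400 + 120)) = -6*(3 - 1*525) = -6*(3 - 525) = -6*(-522) = 3132)
(-18*27)*(u(34, -6) + (425 - 1*(-682))) = (-18*27)*(3132 + (425 - 1*(-682))) = -486*(3132 + (425 + 682)) = -486*(3132 + 1107) = -486*4239 = -2060154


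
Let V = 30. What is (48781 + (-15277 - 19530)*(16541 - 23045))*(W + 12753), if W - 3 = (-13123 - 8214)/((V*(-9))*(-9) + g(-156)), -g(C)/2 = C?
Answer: 7915122563703035/2742 ≈ 2.8866e+12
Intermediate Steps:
g(C) = -2*C
W = -13111/2742 (W = 3 + (-13123 - 8214)/((30*(-9))*(-9) - 2*(-156)) = 3 - 21337/(-270*(-9) + 312) = 3 - 21337/(2430 + 312) = 3 - 21337/2742 = -13111/2742 ≈ -4.7815)
(48781 + (-15277 - 19530)*(16541 - 23045))*(W + 12753) = (48781 + (-15277 - 19530)*(16541 - 23045))*(-13111/2742 + 12753) = (48781 - 34807*(-6504))*(34955615/2742) = (48781 + 226384728)*(34955615/2742) = 226433509*(34955615/2742) = 7915122563703035/2742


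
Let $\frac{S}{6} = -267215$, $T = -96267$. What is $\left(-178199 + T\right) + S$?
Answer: $-1877756$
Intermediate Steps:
$S = -1603290$ ($S = 6 \left(-267215\right) = -1603290$)
$\left(-178199 + T\right) + S = \left(-178199 - 96267\right) - 1603290 = -274466 - 1603290 = -1877756$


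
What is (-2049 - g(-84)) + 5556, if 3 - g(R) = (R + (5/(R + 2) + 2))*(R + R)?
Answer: 708900/41 ≈ 17290.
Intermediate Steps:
g(R) = 3 - 2*R*(2 + R + 5/(2 + R)) (g(R) = 3 - (R + (5/(R + 2) + 2))*(R + R) = 3 - (R + (5/(2 + R) + 2))*2*R = 3 - (R + (2 + 5/(2 + R)))*2*R = 3 - (2 + R + 5/(2 + R))*2*R = 3 - 2*R*(2 + R + 5/(2 + R)))
(-2049 - g(-84)) + 5556 = (-2049 - (6 - 15*(-84) - 8*(-84)² - 2*(-84)³)/(2 - 84)) + 5556 = (-2049 - (6 + 1260 - 8*7056 - 2*(-592704))/(-82)) + 5556 = (-2049 - (-1)*(6 + 1260 - 56448 + 1185408)/82) + 5556 = (-2049 - (-1)*1130226/82) + 5556 = (-2049 - 1*(-565113/41)) + 5556 = (-2049 + 565113/41) + 5556 = 481104/41 + 5556 = 708900/41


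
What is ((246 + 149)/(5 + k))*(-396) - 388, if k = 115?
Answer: -3383/2 ≈ -1691.5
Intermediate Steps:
((246 + 149)/(5 + k))*(-396) - 388 = ((246 + 149)/(5 + 115))*(-396) - 388 = (395/120)*(-396) - 388 = (395*(1/120))*(-396) - 388 = (79/24)*(-396) - 388 = -2607/2 - 388 = -3383/2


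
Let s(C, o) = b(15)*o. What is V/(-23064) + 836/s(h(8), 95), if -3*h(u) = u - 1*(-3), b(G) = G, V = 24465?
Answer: -273353/576600 ≈ -0.47408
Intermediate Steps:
h(u) = -1 - u/3 (h(u) = -(u - 1*(-3))/3 = -(u + 3)/3 = -(3 + u)/3 = -1 - u/3)
s(C, o) = 15*o
V/(-23064) + 836/s(h(8), 95) = 24465/(-23064) + 836/((15*95)) = 24465*(-1/23064) + 836/1425 = -8155/7688 + 836*(1/1425) = -8155/7688 + 44/75 = -273353/576600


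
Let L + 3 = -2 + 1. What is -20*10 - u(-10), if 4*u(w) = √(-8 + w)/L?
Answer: -200 + 3*I*√2/16 ≈ -200.0 + 0.26516*I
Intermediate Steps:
L = -4 (L = -3 + (-2 + 1) = -3 - 1 = -4)
u(w) = -√(-8 + w)/16 (u(w) = (√(-8 + w)/(-4))/4 = (√(-8 + w)*(-¼))/4 = (-√(-8 + w)/4)/4 = -√(-8 + w)/16)
-20*10 - u(-10) = -20*10 - (-1)*√(-8 - 10)/16 = -200 - (-1)*√(-18)/16 = -200 - (-1)*3*I*√2/16 = -200 - (-3)*I*√2/16 = -200 + 3*I*√2/16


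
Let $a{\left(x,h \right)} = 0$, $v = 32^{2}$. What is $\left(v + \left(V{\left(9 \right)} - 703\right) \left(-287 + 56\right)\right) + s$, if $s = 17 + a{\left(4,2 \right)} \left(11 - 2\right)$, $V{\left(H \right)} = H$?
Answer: $161355$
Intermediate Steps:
$v = 1024$
$s = 17$ ($s = 17 + 0 \left(11 - 2\right) = 17 + 0 \cdot 9 = 17 + 0 = 17$)
$\left(v + \left(V{\left(9 \right)} - 703\right) \left(-287 + 56\right)\right) + s = \left(1024 + \left(9 - 703\right) \left(-287 + 56\right)\right) + 17 = \left(1024 - -160314\right) + 17 = \left(1024 + 160314\right) + 17 = 161338 + 17 = 161355$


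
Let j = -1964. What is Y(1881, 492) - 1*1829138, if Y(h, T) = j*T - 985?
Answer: -2796411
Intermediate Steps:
Y(h, T) = -985 - 1964*T (Y(h, T) = -1964*T - 985 = -985 - 1964*T)
Y(1881, 492) - 1*1829138 = (-985 - 1964*492) - 1*1829138 = (-985 - 966288) - 1829138 = -967273 - 1829138 = -2796411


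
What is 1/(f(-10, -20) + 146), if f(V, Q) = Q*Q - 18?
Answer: 1/528 ≈ 0.0018939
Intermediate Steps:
f(V, Q) = -18 + Q**2 (f(V, Q) = Q**2 - 18 = -18 + Q**2)
1/(f(-10, -20) + 146) = 1/((-18 + (-20)**2) + 146) = 1/((-18 + 400) + 146) = 1/(382 + 146) = 1/528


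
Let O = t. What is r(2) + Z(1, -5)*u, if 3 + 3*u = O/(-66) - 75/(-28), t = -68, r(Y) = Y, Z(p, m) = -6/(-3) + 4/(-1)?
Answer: 2117/1386 ≈ 1.5274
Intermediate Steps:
Z(p, m) = -2 (Z(p, m) = -6*(-⅓) + 4*(-1) = 2 - 4 = -2)
O = -68
u = 655/2772 (u = -1 + (-68/(-66) - 75/(-28))/3 = -1 + (-68*(-1/66) - 75*(-1/28))/3 = -1 + (34/33 + 75/28)/3 = -1 + (⅓)*(3427/924) = -1 + 3427/2772 = 655/2772 ≈ 0.23629)
r(2) + Z(1, -5)*u = 2 - 2*655/2772 = 2 - 655/1386 = 2117/1386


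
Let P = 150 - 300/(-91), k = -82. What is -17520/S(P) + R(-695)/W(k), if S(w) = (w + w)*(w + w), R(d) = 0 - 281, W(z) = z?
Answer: 861818309/265956750 ≈ 3.2404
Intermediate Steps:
R(d) = -281
P = 13950/91 (P = 150 - 300*(-1/91) = 150 + 300/91 = 13950/91 ≈ 153.30)
S(w) = 4*w**2 (S(w) = (2*w)*(2*w) = 4*w**2)
-17520/S(P) + R(-695)/W(k) = -17520/(4*(13950/91)**2) - 281/(-82) = -17520/(4*(194602500/8281)) - 281*(-1/82) = -17520/778410000/8281 + 281/82 = -17520*8281/778410000 + 281/82 = -604513/3243375 + 281/82 = 861818309/265956750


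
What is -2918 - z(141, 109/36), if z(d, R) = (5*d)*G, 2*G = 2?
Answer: -3623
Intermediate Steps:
G = 1 (G = (1/2)*2 = 1)
z(d, R) = 5*d (z(d, R) = (5*d)*1 = 5*d)
-2918 - z(141, 109/36) = -2918 - 5*141 = -2918 - 1*705 = -2918 - 705 = -3623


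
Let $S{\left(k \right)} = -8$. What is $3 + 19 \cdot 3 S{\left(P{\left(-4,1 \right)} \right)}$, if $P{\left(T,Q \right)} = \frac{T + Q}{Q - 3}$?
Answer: $-453$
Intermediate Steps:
$P{\left(T,Q \right)} = \frac{Q + T}{-3 + Q}$
$3 + 19 \cdot 3 S{\left(P{\left(-4,1 \right)} \right)} = 3 + 19 \cdot 3 \left(-8\right) = 3 + 57 \left(-8\right) = 3 - 456 = -453$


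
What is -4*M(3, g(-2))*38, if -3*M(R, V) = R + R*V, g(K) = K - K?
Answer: 152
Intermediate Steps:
g(K) = 0
M(R, V) = -R/3 - R*V/3 (M(R, V) = -(R + R*V)/3 = -R/3 - R*V/3)
-4*M(3, g(-2))*38 = -(-4)*3*(1 + 0)/3*38 = -(-4)*3/3*38 = -4*(-1)*38 = 4*38 = 152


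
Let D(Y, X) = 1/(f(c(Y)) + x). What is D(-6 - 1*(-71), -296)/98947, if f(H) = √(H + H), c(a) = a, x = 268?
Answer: 134/3546953109 - √130/7093906218 ≈ 3.6172e-8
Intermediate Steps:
f(H) = √2*√H (f(H) = √(2*H) = √2*√H)
D(Y, X) = 1/(268 + √2*√Y) (D(Y, X) = 1/(√2*√Y + 268) = 1/(268 + √2*√Y))
D(-6 - 1*(-71), -296)/98947 = 1/((268 + √2*√(-6 - 1*(-71)))*98947) = (1/98947)/(268 + √2*√(-6 + 71)) = (1/98947)/(268 + √2*√65) = (1/98947)/(268 + √130) = 1/(98947*(268 + √130))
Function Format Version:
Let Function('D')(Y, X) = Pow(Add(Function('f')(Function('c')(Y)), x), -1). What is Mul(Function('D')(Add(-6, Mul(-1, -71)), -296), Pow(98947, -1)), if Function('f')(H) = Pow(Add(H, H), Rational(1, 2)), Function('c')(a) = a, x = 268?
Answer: Add(Rational(134, 3546953109), Mul(Rational(-1, 7093906218), Pow(130, Rational(1, 2)))) ≈ 3.6172e-8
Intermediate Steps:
Function('f')(H) = Mul(Pow(2, Rational(1, 2)), Pow(H, Rational(1, 2))) (Function('f')(H) = Pow(Mul(2, H), Rational(1, 2)) = Mul(Pow(2, Rational(1, 2)), Pow(H, Rational(1, 2))))
Function('D')(Y, X) = Pow(Add(268, Mul(Pow(2, Rational(1, 2)), Pow(Y, Rational(1, 2)))), -1) (Function('D')(Y, X) = Pow(Add(Mul(Pow(2, Rational(1, 2)), Pow(Y, Rational(1, 2))), 268), -1) = Pow(Add(268, Mul(Pow(2, Rational(1, 2)), Pow(Y, Rational(1, 2)))), -1))
Mul(Function('D')(Add(-6, Mul(-1, -71)), -296), Pow(98947, -1)) = Mul(Pow(Add(268, Mul(Pow(2, Rational(1, 2)), Pow(Add(-6, Mul(-1, -71)), Rational(1, 2)))), -1), Pow(98947, -1)) = Mul(Pow(Add(268, Mul(Pow(2, Rational(1, 2)), Pow(Add(-6, 71), Rational(1, 2)))), -1), Rational(1, 98947)) = Mul(Pow(Add(268, Mul(Pow(2, Rational(1, 2)), Pow(65, Rational(1, 2)))), -1), Rational(1, 98947)) = Mul(Pow(Add(268, Pow(130, Rational(1, 2))), -1), Rational(1, 98947)) = Mul(Rational(1, 98947), Pow(Add(268, Pow(130, Rational(1, 2))), -1))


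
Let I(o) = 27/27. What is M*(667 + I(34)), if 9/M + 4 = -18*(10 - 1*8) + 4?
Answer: -167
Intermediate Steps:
I(o) = 1 (I(o) = 27*(1/27) = 1)
M = -¼ (M = 9/(-4 + (-18*(10 - 1*8) + 4)) = 9/(-4 + (-18*(10 - 8) + 4)) = 9/(-4 + (-18*2 + 4)) = 9/(-4 + (-36 + 4)) = 9/(-4 - 32) = 9/(-36) = 9*(-1/36) = -¼ ≈ -0.25000)
M*(667 + I(34)) = -(667 + 1)/4 = -¼*668 = -167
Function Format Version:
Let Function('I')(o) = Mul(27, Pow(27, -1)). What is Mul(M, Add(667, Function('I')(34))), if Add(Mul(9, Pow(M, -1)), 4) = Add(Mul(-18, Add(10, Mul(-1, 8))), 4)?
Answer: -167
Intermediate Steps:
Function('I')(o) = 1 (Function('I')(o) = Mul(27, Rational(1, 27)) = 1)
M = Rational(-1, 4) (M = Mul(9, Pow(Add(-4, Add(Mul(-18, Add(10, Mul(-1, 8))), 4)), -1)) = Mul(9, Pow(Add(-4, Add(Mul(-18, Add(10, -8)), 4)), -1)) = Mul(9, Pow(Add(-4, Add(Mul(-18, 2), 4)), -1)) = Mul(9, Pow(Add(-4, Add(-36, 4)), -1)) = Mul(9, Pow(Add(-4, -32), -1)) = Mul(9, Pow(-36, -1)) = Mul(9, Rational(-1, 36)) = Rational(-1, 4) ≈ -0.25000)
Mul(M, Add(667, Function('I')(34))) = Mul(Rational(-1, 4), Add(667, 1)) = Mul(Rational(-1, 4), 668) = -167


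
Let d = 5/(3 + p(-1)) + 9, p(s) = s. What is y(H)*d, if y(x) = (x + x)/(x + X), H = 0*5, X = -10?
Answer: 0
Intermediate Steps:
H = 0
y(x) = 2*x/(-10 + x) (y(x) = (x + x)/(x - 10) = (2*x)/(-10 + x) = 2*x/(-10 + x))
d = 23/2 (d = 5/(3 - 1) + 9 = 5/2 + 9 = 23/2 ≈ 11.500)
y(H)*d = (2*0/(-10 + 0))*(23/2) = (2*0/(-10))*(23/2) = (2*0*(-⅒))*(23/2) = 0*(23/2) = 0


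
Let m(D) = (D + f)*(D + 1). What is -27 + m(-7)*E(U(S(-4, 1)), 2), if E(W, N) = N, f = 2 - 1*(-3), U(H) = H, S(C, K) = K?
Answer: -3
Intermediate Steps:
f = 5 (f = 2 + 3 = 5)
m(D) = (1 + D)*(5 + D) (m(D) = (D + 5)*(D + 1) = (5 + D)*(1 + D) = (1 + D)*(5 + D))
-27 + m(-7)*E(U(S(-4, 1)), 2) = -27 + (5 + (-7)**2 + 6*(-7))*2 = -27 + (5 + 49 - 42)*2 = -27 + 12*2 = -27 + 24 = -3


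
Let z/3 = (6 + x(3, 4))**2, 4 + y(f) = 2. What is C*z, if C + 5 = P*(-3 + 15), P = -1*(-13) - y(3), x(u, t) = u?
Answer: 42525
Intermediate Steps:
y(f) = -2 (y(f) = -4 + 2 = -2)
P = 15 (P = -1*(-13) - 1*(-2) = 13 + 2 = 15)
z = 243 (z = 3*(6 + 3)**2 = 3*9**2 = 3*81 = 243)
C = 175 (C = -5 + 15*(-3 + 15) = -5 + 15*12 = -5 + 180 = 175)
C*z = 175*243 = 42525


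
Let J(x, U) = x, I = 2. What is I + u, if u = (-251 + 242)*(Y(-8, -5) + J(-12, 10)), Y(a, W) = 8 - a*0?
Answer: 38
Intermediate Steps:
Y(a, W) = 8 (Y(a, W) = 8 - 1*0 = 8 + 0 = 8)
u = 36 (u = (-251 + 242)*(8 - 12) = -9*(-4) = 36)
I + u = 2 + 36 = 38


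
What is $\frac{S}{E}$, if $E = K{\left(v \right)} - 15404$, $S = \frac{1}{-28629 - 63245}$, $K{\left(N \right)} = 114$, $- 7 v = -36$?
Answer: $\frac{1}{1404753460} \approx 7.1187 \cdot 10^{-10}$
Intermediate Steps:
$v = \frac{36}{7}$ ($v = \left(- \frac{1}{7}\right) \left(-36\right) = \frac{36}{7} \approx 5.1429$)
$S = - \frac{1}{91874}$ ($S = \frac{1}{-91874} = - \frac{1}{91874} \approx -1.0884 \cdot 10^{-5}$)
$E = -15290$ ($E = 114 - 15404 = -15290$)
$\frac{S}{E} = - \frac{1}{91874 \left(-15290\right)} = \left(- \frac{1}{91874}\right) \left(- \frac{1}{15290}\right) = \frac{1}{1404753460}$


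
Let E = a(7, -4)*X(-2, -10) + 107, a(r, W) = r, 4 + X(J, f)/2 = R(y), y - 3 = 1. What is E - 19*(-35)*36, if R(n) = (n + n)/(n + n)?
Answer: 24005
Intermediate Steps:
y = 4 (y = 3 + 1 = 4)
R(n) = 1 (R(n) = (2*n)/((2*n)) = (2*n)*(1/(2*n)) = 1)
X(J, f) = -6 (X(J, f) = -8 + 2*1 = -8 + 2 = -6)
E = 65 (E = 7*(-6) + 107 = -42 + 107 = 65)
E - 19*(-35)*36 = 65 - 19*(-35)*36 = 65 + 665*36 = 65 + 23940 = 24005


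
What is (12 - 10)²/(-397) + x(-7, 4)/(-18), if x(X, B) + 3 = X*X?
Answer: -9167/3573 ≈ -2.5656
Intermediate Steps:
x(X, B) = -3 + X² (x(X, B) = -3 + X*X = -3 + X²)
(12 - 10)²/(-397) + x(-7, 4)/(-18) = (12 - 10)²/(-397) + (-3 + (-7)²)/(-18) = 2²*(-1/397) + (-3 + 49)*(-1/18) = 4*(-1/397) + 46*(-1/18) = -4/397 - 23/9 = -9167/3573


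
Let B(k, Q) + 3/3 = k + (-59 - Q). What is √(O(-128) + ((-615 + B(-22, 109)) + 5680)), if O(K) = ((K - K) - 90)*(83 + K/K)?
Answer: I*√2686 ≈ 51.827*I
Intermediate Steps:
B(k, Q) = -60 + k - Q (B(k, Q) = -1 + (k + (-59 - Q)) = -1 + (-59 + k - Q) = -60 + k - Q)
O(K) = -7560 (O(K) = (0 - 90)*(83 + 1) = -90*84 = -7560)
√(O(-128) + ((-615 + B(-22, 109)) + 5680)) = √(-7560 + ((-615 + (-60 - 22 - 1*109)) + 5680)) = √(-7560 + ((-615 + (-60 - 22 - 109)) + 5680)) = √(-7560 + ((-615 - 191) + 5680)) = √(-7560 + (-806 + 5680)) = √(-7560 + 4874) = √(-2686) = I*√2686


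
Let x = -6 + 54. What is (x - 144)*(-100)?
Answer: 9600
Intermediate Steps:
x = 48
(x - 144)*(-100) = (48 - 144)*(-100) = -96*(-100) = 9600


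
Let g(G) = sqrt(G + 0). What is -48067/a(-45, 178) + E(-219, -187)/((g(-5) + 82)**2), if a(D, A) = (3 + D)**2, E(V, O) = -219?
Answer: (-7882988*sqrt(5) + 323348489*I)/(1764*(-6719*I + 164*sqrt(5))) ≈ -27.281 + 0.0017737*I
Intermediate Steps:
g(G) = sqrt(G)
-48067/a(-45, 178) + E(-219, -187)/((g(-5) + 82)**2) = -48067/(3 - 45)**2 - 219/(sqrt(-5) + 82)**2 = -48067/((-42)**2) - 219/(I*sqrt(5) + 82)**2 = -48067/1764 - 219/(82 + I*sqrt(5))**2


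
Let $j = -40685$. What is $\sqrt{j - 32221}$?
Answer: $i \sqrt{72906} \approx 270.01 i$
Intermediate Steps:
$\sqrt{j - 32221} = \sqrt{-40685 - 32221} = \sqrt{-72906} = i \sqrt{72906}$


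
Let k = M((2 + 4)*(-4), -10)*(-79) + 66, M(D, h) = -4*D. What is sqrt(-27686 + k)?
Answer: 2*I*sqrt(8801) ≈ 187.63*I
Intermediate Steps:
k = -7518 (k = -4*(2 + 4)*(-4)*(-79) + 66 = -24*(-4)*(-79) + 66 = -4*(-24)*(-79) + 66 = 96*(-79) + 66 = -7584 + 66 = -7518)
sqrt(-27686 + k) = sqrt(-27686 - 7518) = sqrt(-35204) = 2*I*sqrt(8801)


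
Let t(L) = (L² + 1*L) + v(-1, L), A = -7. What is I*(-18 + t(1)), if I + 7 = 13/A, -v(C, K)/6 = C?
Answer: 620/7 ≈ 88.571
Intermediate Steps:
v(C, K) = -6*C
t(L) = 6 + L + L² (t(L) = (L² + 1*L) - 6*(-1) = (L² + L) + 6 = (L + L²) + 6 = 6 + L + L²)
I = -62/7 (I = -7 + 13/(-7) = -7 + 13*(-⅐) = -7 - 13/7 = -62/7 ≈ -8.8571)
I*(-18 + t(1)) = -62*(-18 + (6 + 1 + 1²))/7 = -62*(-18 + (6 + 1 + 1))/7 = -62*(-18 + 8)/7 = -62/7*(-10) = 620/7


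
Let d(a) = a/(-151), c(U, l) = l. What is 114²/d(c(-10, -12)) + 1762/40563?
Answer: 6633390841/40563 ≈ 1.6353e+5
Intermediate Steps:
d(a) = -a/151 (d(a) = a*(-1/151) = -a/151)
114²/d(c(-10, -12)) + 1762/40563 = 114²/((-1/151*(-12))) + 1762/40563 = 12996/(12/151) + 1762*(1/40563) = 12996*(151/12) + 1762/40563 = 163533 + 1762/40563 = 6633390841/40563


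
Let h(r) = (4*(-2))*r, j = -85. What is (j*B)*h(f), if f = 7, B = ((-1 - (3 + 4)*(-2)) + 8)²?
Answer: 2099160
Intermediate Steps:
B = 441 (B = ((-1 - 7*(-2)) + 8)² = ((-1 - 1*(-14)) + 8)² = ((-1 + 14) + 8)² = (13 + 8)² = 21² = 441)
h(r) = -8*r
(j*B)*h(f) = (-85*441)*(-8*7) = -37485*(-56) = 2099160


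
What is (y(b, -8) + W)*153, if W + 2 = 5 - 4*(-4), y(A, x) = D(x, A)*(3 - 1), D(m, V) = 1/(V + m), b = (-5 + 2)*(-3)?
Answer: 3213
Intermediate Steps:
b = 9 (b = -3*(-3) = 9)
y(A, x) = 2/(A + x) (y(A, x) = (3 - 1)/(A + x) = 2/(A + x))
W = 19 (W = -2 + (5 - 4*(-4)) = -2 + (5 + 16) = -2 + 21 = 19)
(y(b, -8) + W)*153 = (2/(9 - 8) + 19)*153 = (2/1 + 19)*153 = (2*1 + 19)*153 = (2 + 19)*153 = 21*153 = 3213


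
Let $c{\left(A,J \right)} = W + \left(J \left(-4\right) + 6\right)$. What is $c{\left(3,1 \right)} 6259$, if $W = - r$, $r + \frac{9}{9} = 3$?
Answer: $0$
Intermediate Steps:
$r = 2$ ($r = -1 + 3 = 2$)
$W = -2$ ($W = \left(-1\right) 2 = -2$)
$c{\left(A,J \right)} = 4 - 4 J$ ($c{\left(A,J \right)} = -2 + \left(J \left(-4\right) + 6\right) = -2 - \left(-6 + 4 J\right) = 4 - 4 J$)
$c{\left(3,1 \right)} 6259 = \left(4 - 4\right) 6259 = 0 \cdot 6259 = 0$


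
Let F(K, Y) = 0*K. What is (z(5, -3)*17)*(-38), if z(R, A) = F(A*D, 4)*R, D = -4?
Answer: 0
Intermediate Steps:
F(K, Y) = 0
z(R, A) = 0 (z(R, A) = 0*R = 0)
(z(5, -3)*17)*(-38) = (0*17)*(-38) = 0*(-38) = 0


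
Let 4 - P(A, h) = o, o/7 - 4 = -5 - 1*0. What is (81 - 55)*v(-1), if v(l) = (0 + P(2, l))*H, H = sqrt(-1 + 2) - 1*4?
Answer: -858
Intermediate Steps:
o = -7 (o = 28 + 7*(-5 - 1*0) = 28 + 7*(-5 + 0) = 28 + 7*(-5) = 28 - 35 = -7)
P(A, h) = 11 (P(A, h) = 4 - 1*(-7) = 4 + 7 = 11)
H = -3 (H = sqrt(1) - 4 = 1 - 4 = -3)
v(l) = -33 (v(l) = (0 + 11)*(-3) = 11*(-3) = -33)
(81 - 55)*v(-1) = (81 - 55)*(-33) = 26*(-33) = -858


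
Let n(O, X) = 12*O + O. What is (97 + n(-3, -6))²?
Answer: 3364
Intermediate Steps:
n(O, X) = 13*O
(97 + n(-3, -6))² = (97 + 13*(-3))² = (97 - 39)² = 58² = 3364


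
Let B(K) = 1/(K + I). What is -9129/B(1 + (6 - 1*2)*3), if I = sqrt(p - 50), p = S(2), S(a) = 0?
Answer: -118677 - 45645*I*sqrt(2) ≈ -1.1868e+5 - 64552.0*I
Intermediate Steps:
p = 0
I = 5*I*sqrt(2) (I = sqrt(0 - 50) = sqrt(-50) = 5*I*sqrt(2) ≈ 7.0711*I)
B(K) = 1/(K + 5*I*sqrt(2))
-9129/B(1 + (6 - 1*2)*3) = -(9129 + 9129*(6 - 1*2)*3 + 45645*I*sqrt(2)) = -(9129 + 9129*(6 - 2)*3 + 45645*I*sqrt(2)) = -(9129 + 109548 + 45645*I*sqrt(2)) = -(118677 + 45645*I*sqrt(2)) = -9129*(13 + 5*I*sqrt(2)) = -118677 - 45645*I*sqrt(2)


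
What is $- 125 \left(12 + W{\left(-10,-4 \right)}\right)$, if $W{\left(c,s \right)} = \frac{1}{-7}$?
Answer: $- \frac{10375}{7} \approx -1482.1$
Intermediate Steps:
$W{\left(c,s \right)} = - \frac{1}{7}$
$- 125 \left(12 + W{\left(-10,-4 \right)}\right) = - 125 \left(12 - \frac{1}{7}\right) = \left(-125\right) \frac{83}{7} = - \frac{10375}{7}$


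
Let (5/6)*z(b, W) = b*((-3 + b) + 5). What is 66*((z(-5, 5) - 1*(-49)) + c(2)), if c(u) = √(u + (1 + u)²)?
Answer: 4422 + 66*√11 ≈ 4640.9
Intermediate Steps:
z(b, W) = 6*b*(2 + b)/5 (z(b, W) = 6*(b*((-3 + b) + 5))/5 = 6*(b*(2 + b))/5 = 6*b*(2 + b)/5)
66*((z(-5, 5) - 1*(-49)) + c(2)) = 66*(((6/5)*(-5)*(2 - 5) - 1*(-49)) + √(2 + (1 + 2)²)) = 66*(((6/5)*(-5)*(-3) + 49) + √(2 + 3²)) = 66*((18 + 49) + √(2 + 9)) = 66*(67 + √11) = 4422 + 66*√11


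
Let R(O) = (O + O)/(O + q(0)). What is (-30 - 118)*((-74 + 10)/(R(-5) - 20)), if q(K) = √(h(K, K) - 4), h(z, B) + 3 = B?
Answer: -279424/545 - 4736*I*√7/545 ≈ -512.7 - 22.991*I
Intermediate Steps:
h(z, B) = -3 + B
q(K) = √(-7 + K) (q(K) = √((-3 + K) - 4) = √(-7 + K))
R(O) = 2*O/(O + I*√7) (R(O) = (O + O)/(O + √(-7 + 0)) = (2*O)/(O + √(-7)) = (2*O)/(O + I*√7) = 2*O/(O + I*√7))
(-30 - 118)*((-74 + 10)/(R(-5) - 20)) = (-30 - 118)*((-74 + 10)/(2*(-5)/(-5 + I*√7) - 20)) = -(-9472)/(-10/(-5 + I*√7) - 20) = -(-9472)/(-20 - 10/(-5 + I*√7)) = 9472/(-20 - 10/(-5 + I*√7))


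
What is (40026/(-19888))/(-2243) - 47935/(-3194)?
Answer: 534612476021/35620114024 ≈ 15.009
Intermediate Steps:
(40026/(-19888))/(-2243) - 47935/(-3194) = (40026*(-1/19888))*(-1/2243) - 47935*(-1/3194) = -20013/9944*(-1/2243) + 47935/3194 = 20013/22304392 + 47935/3194 = 534612476021/35620114024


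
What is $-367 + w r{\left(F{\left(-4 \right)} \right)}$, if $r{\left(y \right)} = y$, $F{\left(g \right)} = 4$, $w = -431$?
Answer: $-2091$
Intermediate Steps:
$-367 + w r{\left(F{\left(-4 \right)} \right)} = -367 - 1724 = -2091$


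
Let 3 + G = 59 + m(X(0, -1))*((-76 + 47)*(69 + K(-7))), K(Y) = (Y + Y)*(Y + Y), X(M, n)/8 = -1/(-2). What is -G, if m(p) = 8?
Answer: 61424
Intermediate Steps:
X(M, n) = 4 (X(M, n) = 8*(-1/(-2)) = 8*(-1*(-1/2)) = 8*(1/2) = 4)
K(Y) = 4*Y**2 (K(Y) = (2*Y)*(2*Y) = 4*Y**2)
G = -61424 (G = -3 + (59 + 8*((-76 + 47)*(69 + 4*(-7)**2))) = -3 + (59 + 8*(-29*(69 + 4*49))) = -3 + (59 + 8*(-29*(69 + 196))) = -3 + (59 + 8*(-29*265)) = -3 + (59 + 8*(-7685)) = -3 + (59 - 61480) = -3 - 61421 = -61424)
-G = -1*(-61424) = 61424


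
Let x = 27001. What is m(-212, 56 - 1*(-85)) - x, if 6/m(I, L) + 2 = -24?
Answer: -351016/13 ≈ -27001.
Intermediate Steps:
m(I, L) = -3/13 (m(I, L) = 6/(-2 - 24) = 6/(-26) = 6*(-1/26) = -3/13)
m(-212, 56 - 1*(-85)) - x = -3/13 - 1*27001 = -3/13 - 27001 = -351016/13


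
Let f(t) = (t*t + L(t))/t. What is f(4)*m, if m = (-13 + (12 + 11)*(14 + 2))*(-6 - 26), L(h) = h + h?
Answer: -68160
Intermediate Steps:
L(h) = 2*h
f(t) = (t**2 + 2*t)/t (f(t) = (t*t + 2*t)/t = (t**2 + 2*t)/t)
m = -11360 (m = (-13 + 23*16)*(-32) = (-13 + 368)*(-32) = 355*(-32) = -11360)
f(4)*m = (2 + 4)*(-11360) = 6*(-11360) = -68160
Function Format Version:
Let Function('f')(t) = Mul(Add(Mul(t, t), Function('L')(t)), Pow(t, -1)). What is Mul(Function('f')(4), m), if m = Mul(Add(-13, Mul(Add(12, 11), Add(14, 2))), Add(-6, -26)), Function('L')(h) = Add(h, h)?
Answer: -68160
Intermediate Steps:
Function('L')(h) = Mul(2, h)
Function('f')(t) = Mul(Pow(t, -1), Add(Pow(t, 2), Mul(2, t))) (Function('f')(t) = Mul(Add(Mul(t, t), Mul(2, t)), Pow(t, -1)) = Mul(Add(Pow(t, 2), Mul(2, t)), Pow(t, -1)) = Mul(Pow(t, -1), Add(Pow(t, 2), Mul(2, t))))
m = -11360 (m = Mul(Add(-13, Mul(23, 16)), -32) = Mul(Add(-13, 368), -32) = Mul(355, -32) = -11360)
Mul(Function('f')(4), m) = Mul(Add(2, 4), -11360) = Mul(6, -11360) = -68160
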